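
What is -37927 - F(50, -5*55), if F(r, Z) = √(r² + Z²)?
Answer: -37927 - 125*√5 ≈ -38207.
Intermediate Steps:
F(r, Z) = √(Z² + r²)
-37927 - F(50, -5*55) = -37927 - √((-5*55)² + 50²) = -37927 - √((-275)² + 2500) = -37927 - √(75625 + 2500) = -37927 - √78125 = -37927 - 125*√5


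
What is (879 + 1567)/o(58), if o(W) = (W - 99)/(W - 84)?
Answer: 63596/41 ≈ 1551.1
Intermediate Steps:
o(W) = (-99 + W)/(-84 + W)
(879 + 1567)/o(58) = (879 + 1567)/(((-99 + 58)/(-84 + 58))) = 2446/((-41/(-26))) = 2446/((-1/26*(-41))) = 2446/(41/26) = 2446*(26/41) = 63596/41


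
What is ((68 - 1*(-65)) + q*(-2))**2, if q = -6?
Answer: 21025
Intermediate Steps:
((68 - 1*(-65)) + q*(-2))**2 = ((68 - 1*(-65)) - 6*(-2))**2 = ((68 + 65) + 12)**2 = (133 + 12)**2 = 145**2 = 21025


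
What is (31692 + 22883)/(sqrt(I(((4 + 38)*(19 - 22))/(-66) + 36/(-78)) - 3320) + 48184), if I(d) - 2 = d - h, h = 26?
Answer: 10163210200/8973061389 - 1475*I*sqrt(68351855)/8973061389 ≈ 1.1326 - 0.001359*I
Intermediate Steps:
I(d) = -24 + d (I(d) = 2 + (d - 1*26) = 2 + (d - 26) = 2 + (-26 + d) = -24 + d)
(31692 + 22883)/(sqrt(I(((4 + 38)*(19 - 22))/(-66) + 36/(-78)) - 3320) + 48184) = (31692 + 22883)/(sqrt((-24 + (((4 + 38)*(19 - 22))/(-66) + 36/(-78))) - 3320) + 48184) = 54575/(sqrt((-24 + ((42*(-3))*(-1/66) + 36*(-1/78))) - 3320) + 48184) = 54575/(sqrt((-24 + (-126*(-1/66) - 6/13)) - 3320) + 48184) = 54575/(sqrt((-24 + (21/11 - 6/13)) - 3320) + 48184) = 54575/(sqrt((-24 + 207/143) - 3320) + 48184) = 54575/(sqrt(-3225/143 - 3320) + 48184) = 54575/(sqrt(-477985/143) + 48184) = 54575/(I*sqrt(68351855)/143 + 48184) = 54575/(48184 + I*sqrt(68351855)/143)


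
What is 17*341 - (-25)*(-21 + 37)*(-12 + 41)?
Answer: 17397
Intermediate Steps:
17*341 - (-25)*(-21 + 37)*(-12 + 41) = 5797 - (-25)*16*29 = 5797 - (-25)*464 = 5797 - 1*(-11600) = 5797 + 11600 = 17397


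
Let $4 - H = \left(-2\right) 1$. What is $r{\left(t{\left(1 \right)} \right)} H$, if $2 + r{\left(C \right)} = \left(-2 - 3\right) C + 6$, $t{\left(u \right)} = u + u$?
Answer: $-36$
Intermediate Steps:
$t{\left(u \right)} = 2 u$
$r{\left(C \right)} = 4 - 5 C$ ($r{\left(C \right)} = -2 + \left(\left(-2 - 3\right) C + 6\right) = -2 - \left(-6 + 5 C\right) = 4 - 5 C$)
$H = 6$ ($H = 4 - \left(-2\right) 1 = 4 - -2 = 4 + 2 = 6$)
$r{\left(t{\left(1 \right)} \right)} H = \left(4 - 5 \cdot 2 \cdot 1\right) 6 = \left(4 - 10\right) 6 = \left(-6\right) 6 = -36$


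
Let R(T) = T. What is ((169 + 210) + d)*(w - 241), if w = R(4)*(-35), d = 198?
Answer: -219837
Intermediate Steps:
w = -140 (w = 4*(-35) = -140)
((169 + 210) + d)*(w - 241) = ((169 + 210) + 198)*(-140 - 241) = (379 + 198)*(-381) = 577*(-381) = -219837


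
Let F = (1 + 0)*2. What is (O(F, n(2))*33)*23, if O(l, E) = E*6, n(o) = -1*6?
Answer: -27324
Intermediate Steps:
n(o) = -6
F = 2 (F = 1*2 = 2)
O(l, E) = 6*E
(O(F, n(2))*33)*23 = ((6*(-6))*33)*23 = -36*33*23 = -1188*23 = -27324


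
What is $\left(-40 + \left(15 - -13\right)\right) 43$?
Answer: $-516$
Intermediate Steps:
$\left(-40 + \left(15 - -13\right)\right) 43 = \left(-40 + \left(15 + 13\right)\right) 43 = \left(-40 + 28\right) 43 = \left(-12\right) 43 = -516$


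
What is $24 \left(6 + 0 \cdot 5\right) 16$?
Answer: $2304$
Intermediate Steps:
$24 \left(6 + 0 \cdot 5\right) 16 = 24 \left(6 + 0\right) 16 = 24 \cdot 6 \cdot 16 = 144 \cdot 16 = 2304$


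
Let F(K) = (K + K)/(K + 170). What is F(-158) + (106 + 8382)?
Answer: 25385/3 ≈ 8461.7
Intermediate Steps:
F(K) = 2*K/(170 + K) (F(K) = (2*K)/(170 + K) = 2*K/(170 + K))
F(-158) + (106 + 8382) = 2*(-158)/(170 - 158) + (106 + 8382) = 2*(-158)/12 + 8488 = 2*(-158)*(1/12) + 8488 = -79/3 + 8488 = 25385/3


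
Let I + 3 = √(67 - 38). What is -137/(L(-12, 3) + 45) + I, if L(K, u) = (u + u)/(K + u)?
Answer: -810/133 + √29 ≈ -0.70506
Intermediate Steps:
L(K, u) = 2*u/(K + u) (L(K, u) = (2*u)/(K + u) = 2*u/(K + u))
I = -3 + √29 (I = -3 + √(67 - 38) = -3 + √29 ≈ 2.3852)
-137/(L(-12, 3) + 45) + I = -137/(2*3/(-12 + 3) + 45) + (-3 + √29) = -137/(2*3/(-9) + 45) + (-3 + √29) = -137/(2*3*(-⅑) + 45) + (-3 + √29) = -137/(-⅔ + 45) + (-3 + √29) = -137/(133/3) + (-3 + √29) = (3/133)*(-137) + (-3 + √29) = -411/133 + (-3 + √29) = -810/133 + √29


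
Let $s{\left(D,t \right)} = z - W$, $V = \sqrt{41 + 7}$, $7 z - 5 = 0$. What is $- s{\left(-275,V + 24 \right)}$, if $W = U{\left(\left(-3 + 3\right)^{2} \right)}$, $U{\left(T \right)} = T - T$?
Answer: $- \frac{5}{7} \approx -0.71429$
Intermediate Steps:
$z = \frac{5}{7}$ ($z = \frac{5}{7} + \frac{1}{7} \cdot 0 = \frac{5}{7} + 0 = \frac{5}{7} \approx 0.71429$)
$U{\left(T \right)} = 0$
$V = 4 \sqrt{3}$ ($V = \sqrt{48} = 4 \sqrt{3} \approx 6.9282$)
$W = 0$
$s{\left(D,t \right)} = \frac{5}{7}$ ($s{\left(D,t \right)} = \frac{5}{7} - 0 = \frac{5}{7} + 0 = \frac{5}{7}$)
$- s{\left(-275,V + 24 \right)} = \left(-1\right) \frac{5}{7} = - \frac{5}{7}$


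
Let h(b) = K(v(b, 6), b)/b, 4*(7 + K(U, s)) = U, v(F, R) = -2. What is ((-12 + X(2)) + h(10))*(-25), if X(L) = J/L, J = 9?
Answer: 825/4 ≈ 206.25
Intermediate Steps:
K(U, s) = -7 + U/4
X(L) = 9/L
h(b) = -15/(2*b) (h(b) = (-7 + (1/4)*(-2))/b = (-7 - 1/2)/b = -15/(2*b))
((-12 + X(2)) + h(10))*(-25) = ((-12 + 9/2) - 15/2/10)*(-25) = ((-12 + 9*(1/2)) - 15/2*1/10)*(-25) = ((-12 + 9/2) - 3/4)*(-25) = (-15/2 - 3/4)*(-25) = -33/4*(-25) = 825/4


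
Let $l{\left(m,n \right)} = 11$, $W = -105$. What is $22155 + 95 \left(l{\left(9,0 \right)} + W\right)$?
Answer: $13225$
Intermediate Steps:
$22155 + 95 \left(l{\left(9,0 \right)} + W\right) = 22155 + 95 \left(11 - 105\right) = 22155 + 95 \left(-94\right) = 22155 - 8930 = 13225$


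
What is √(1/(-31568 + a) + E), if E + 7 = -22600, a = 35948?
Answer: I*√108425431605/2190 ≈ 150.36*I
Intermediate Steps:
E = -22607 (E = -7 - 22600 = -22607)
√(1/(-31568 + a) + E) = √(1/(-31568 + 35948) - 22607) = √(1/4380 - 22607) = √(-99018659/4380) = I*√108425431605/2190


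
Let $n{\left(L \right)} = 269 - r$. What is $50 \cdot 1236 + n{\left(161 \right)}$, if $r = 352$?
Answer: $61717$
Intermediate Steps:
$n{\left(L \right)} = -83$ ($n{\left(L \right)} = 269 - 352 = -83$)
$50 \cdot 1236 + n{\left(161 \right)} = 50 \cdot 1236 - 83 = 61800 - 83 = 61717$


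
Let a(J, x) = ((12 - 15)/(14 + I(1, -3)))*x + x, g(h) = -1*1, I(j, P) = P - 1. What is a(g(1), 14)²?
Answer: 2401/25 ≈ 96.040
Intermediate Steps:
I(j, P) = -1 + P
g(h) = -1
a(J, x) = 7*x/10 (a(J, x) = ((12 - 15)/(14 + (-1 - 3)))*x + x = (-3/(14 - 4))*x + x = (-3/10)*x + x = (-3*⅒)*x + x = -3*x/10 + x = 7*x/10)
a(g(1), 14)² = ((7/10)*14)² = (49/5)² = 2401/25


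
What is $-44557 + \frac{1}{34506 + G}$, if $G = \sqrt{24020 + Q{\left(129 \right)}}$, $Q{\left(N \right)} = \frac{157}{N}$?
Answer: $- \frac{6843623776438925}{153592561907} - \frac{\sqrt{399737073}}{153592561907} \approx -44557.0$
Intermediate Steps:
$G = \frac{\sqrt{399737073}}{129}$ ($G = \sqrt{24020 + \frac{157}{129}} = \sqrt{\frac{3098737}{129}} = \frac{\sqrt{399737073}}{129} \approx 154.99$)
$-44557 + \frac{1}{34506 + G} = -44557 + \frac{1}{34506 + \frac{\sqrt{399737073}}{129}}$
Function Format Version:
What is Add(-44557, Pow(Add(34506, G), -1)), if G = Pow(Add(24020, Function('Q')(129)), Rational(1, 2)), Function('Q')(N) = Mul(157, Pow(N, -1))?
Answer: Add(Rational(-6843623776438925, 153592561907), Mul(Rational(-1, 153592561907), Pow(399737073, Rational(1, 2)))) ≈ -44557.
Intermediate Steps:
G = Mul(Rational(1, 129), Pow(399737073, Rational(1, 2))) (G = Pow(Add(24020, Mul(157, Pow(129, -1))), Rational(1, 2)) = Pow(Add(24020, Mul(157, Rational(1, 129))), Rational(1, 2)) = Pow(Add(24020, Rational(157, 129)), Rational(1, 2)) = Pow(Rational(3098737, 129), Rational(1, 2)) = Mul(Rational(1, 129), Pow(399737073, Rational(1, 2))) ≈ 154.99)
Add(-44557, Pow(Add(34506, G), -1)) = Add(-44557, Pow(Add(34506, Mul(Rational(1, 129), Pow(399737073, Rational(1, 2)))), -1))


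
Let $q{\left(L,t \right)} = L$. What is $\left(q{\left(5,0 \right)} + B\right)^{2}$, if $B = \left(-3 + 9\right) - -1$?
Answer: $144$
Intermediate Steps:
$B = 7$ ($B = 6 + 1 = 7$)
$\left(q{\left(5,0 \right)} + B\right)^{2} = \left(5 + 7\right)^{2} = 12^{2} = 144$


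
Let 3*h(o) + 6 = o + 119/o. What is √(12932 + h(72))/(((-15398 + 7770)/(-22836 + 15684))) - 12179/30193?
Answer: -12179/30193 + 149*√16789098/5721 ≈ 106.31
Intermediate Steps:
h(o) = -2 + o/3 + 119/(3*o) (h(o) = -2 + (o + 119/o)/3 = -2 + (o/3 + 119/(3*o)) = -2 + o/3 + 119/(3*o))
√(12932 + h(72))/(((-15398 + 7770)/(-22836 + 15684))) - 12179/30193 = √(12932 + (⅓)*(119 + 72*(-6 + 72))/72)/(((-15398 + 7770)/(-22836 + 15684))) - 12179/30193 = √(12932 + (⅓)*(1/72)*(119 + 72*66))/((-7628/(-7152))) - 12179*1/30193 = √(12932 + (⅓)*(1/72)*(119 + 4752))/((-7628*(-1/7152))) - 12179/30193 = √(12932 + (⅓)*(1/72)*4871)/(1907/1788) - 12179/30193 = √(12932 + 4871/216)*(1788/1907) - 12179/30193 = √(2798183/216)*(1788/1907) - 12179/30193 = (√16789098/36)*(1788/1907) - 12179/30193 = 149*√16789098/5721 - 12179/30193 = -12179/30193 + 149*√16789098/5721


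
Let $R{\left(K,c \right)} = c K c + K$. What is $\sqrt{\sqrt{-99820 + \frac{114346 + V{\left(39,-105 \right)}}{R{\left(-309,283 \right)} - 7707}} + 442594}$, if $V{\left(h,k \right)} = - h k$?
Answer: $\frac{\sqrt{3348609496984104786 + 916871 i \sqrt{6797028301538708553}}}{2750613} \approx 665.28 + 0.23745 i$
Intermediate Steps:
$V{\left(h,k \right)} = - h k$
$R{\left(K,c \right)} = K + K c^{2}$ ($R{\left(K,c \right)} = K c c + K = K c^{2} + K = K + K c^{2}$)
$\sqrt{\sqrt{-99820 + \frac{114346 + V{\left(39,-105 \right)}}{R{\left(-309,283 \right)} - 7707}} + 442594} = \sqrt{\sqrt{-99820 + \frac{114346 - 39 \left(-105\right)}{- 309 \left(1 + 283^{2}\right) - 7707}} + 442594} = \sqrt{\sqrt{-99820 + \frac{114346 + 4095}{- 309 \left(1 + 80089\right) - 7707}} + 442594} = \sqrt{\sqrt{-99820 + \frac{118441}{\left(-309\right) 80090 - 7707}} + 442594} = \sqrt{\sqrt{-99820 + \frac{118441}{-24747810 - 7707}} + 442594} = \sqrt{\sqrt{-99820 + \frac{118441}{-24755517}} + 442594} = \sqrt{\sqrt{-99820 + 118441 \left(- \frac{1}{24755517}\right)} + 442594} = \sqrt{\sqrt{-99820 - \frac{118441}{24755517}} + 442594} = \sqrt{\sqrt{- \frac{2471095825381}{24755517}} + 442594} = \sqrt{\frac{i \sqrt{6797028301538708553}}{8251839} + 442594} = \sqrt{442594 + \frac{i \sqrt{6797028301538708553}}{8251839}}$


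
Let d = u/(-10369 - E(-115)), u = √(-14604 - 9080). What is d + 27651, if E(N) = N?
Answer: 27651 - I*√5921/5127 ≈ 27651.0 - 0.015008*I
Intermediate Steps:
u = 2*I*√5921 (u = √(-23684) = 2*I*√5921 ≈ 153.9*I)
d = -I*√5921/5127 (d = (2*I*√5921)/(-10369 - 1*(-115)) = (2*I*√5921)/(-10369 + 115) = (2*I*√5921)/(-10254) = (2*I*√5921)*(-1/10254) = -I*√5921/5127 ≈ -0.015008*I)
d + 27651 = -I*√5921/5127 + 27651 = 27651 - I*√5921/5127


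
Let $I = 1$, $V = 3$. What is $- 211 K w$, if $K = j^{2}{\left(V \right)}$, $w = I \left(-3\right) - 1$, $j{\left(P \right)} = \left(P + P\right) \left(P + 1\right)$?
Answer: $486144$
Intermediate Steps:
$j{\left(P \right)} = 2 P \left(1 + P\right)$
$w = -4$ ($w = 1 \left(-3\right) - 1 = -3 - 1 = -4$)
$K = 576$ ($K = \left(2 \cdot 3 \left(1 + 3\right)\right)^{2} = \left(2 \cdot 3 \cdot 4\right)^{2} = 24^{2} = 576$)
$- 211 K w = \left(-211\right) 576 \left(-4\right) = \left(-121536\right) \left(-4\right) = 486144$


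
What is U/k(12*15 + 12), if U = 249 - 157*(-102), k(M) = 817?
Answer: 16263/817 ≈ 19.906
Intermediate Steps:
U = 16263 (U = 249 + 16014 = 16263)
U/k(12*15 + 12) = 16263/817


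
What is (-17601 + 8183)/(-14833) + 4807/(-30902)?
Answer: 219732805/458369366 ≈ 0.47938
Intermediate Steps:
(-17601 + 8183)/(-14833) + 4807/(-30902) = -9418*(-1/14833) + 4807*(-1/30902) = 9418/14833 - 4807/30902 = 219732805/458369366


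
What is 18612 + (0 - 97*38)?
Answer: 14926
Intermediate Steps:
18612 + (0 - 97*38) = 18612 + (0 - 3686) = 18612 - 3686 = 14926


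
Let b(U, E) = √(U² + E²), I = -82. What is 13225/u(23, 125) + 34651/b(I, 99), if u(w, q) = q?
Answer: 529/5 + 34651*√661/3305 ≈ 375.35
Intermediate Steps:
b(U, E) = √(E² + U²)
13225/u(23, 125) + 34651/b(I, 99) = 13225/125 + 34651/(√(99² + (-82)²)) = 13225*(1/125) + 34651/(√(9801 + 6724)) = 529/5 + 34651/(√16525) = 529/5 + 34651/((5*√661)) = 529/5 + 34651*(√661/3305) = 529/5 + 34651*√661/3305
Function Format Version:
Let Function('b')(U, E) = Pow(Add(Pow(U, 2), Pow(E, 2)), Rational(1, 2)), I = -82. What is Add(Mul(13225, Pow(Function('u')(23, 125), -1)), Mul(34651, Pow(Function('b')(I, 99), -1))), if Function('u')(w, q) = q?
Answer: Add(Rational(529, 5), Mul(Rational(34651, 3305), Pow(661, Rational(1, 2)))) ≈ 375.35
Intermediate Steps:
Function('b')(U, E) = Pow(Add(Pow(E, 2), Pow(U, 2)), Rational(1, 2))
Add(Mul(13225, Pow(Function('u')(23, 125), -1)), Mul(34651, Pow(Function('b')(I, 99), -1))) = Add(Mul(13225, Pow(125, -1)), Mul(34651, Pow(Pow(Add(Pow(99, 2), Pow(-82, 2)), Rational(1, 2)), -1))) = Add(Mul(13225, Rational(1, 125)), Mul(34651, Pow(Pow(Add(9801, 6724), Rational(1, 2)), -1))) = Add(Rational(529, 5), Mul(34651, Pow(Pow(16525, Rational(1, 2)), -1))) = Add(Rational(529, 5), Mul(34651, Pow(Mul(5, Pow(661, Rational(1, 2))), -1))) = Add(Rational(529, 5), Mul(34651, Mul(Rational(1, 3305), Pow(661, Rational(1, 2))))) = Add(Rational(529, 5), Mul(Rational(34651, 3305), Pow(661, Rational(1, 2))))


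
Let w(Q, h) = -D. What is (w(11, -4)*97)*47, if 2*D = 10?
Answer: -22795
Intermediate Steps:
D = 5 (D = (½)*10 = 5)
w(Q, h) = -5 (w(Q, h) = -1*5 = -5)
(w(11, -4)*97)*47 = -5*97*47 = -485*47 = -22795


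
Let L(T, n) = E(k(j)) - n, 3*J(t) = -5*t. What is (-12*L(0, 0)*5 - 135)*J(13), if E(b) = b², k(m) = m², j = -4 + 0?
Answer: 335725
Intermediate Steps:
j = -4
J(t) = -5*t/3 (J(t) = (-5*t)/3 = -5*t/3)
L(T, n) = 256 - n (L(T, n) = ((-4)²)² - n = 16² - n = 256 - n)
(-12*L(0, 0)*5 - 135)*J(13) = (-12*(256 - 1*0)*5 - 135)*(-5/3*13) = (-12*(256 + 0)*5 - 135)*(-65/3) = (-3072*5 - 135)*(-65/3) = (-12*1280 - 135)*(-65/3) = (-15360 - 135)*(-65/3) = -15495*(-65/3) = 335725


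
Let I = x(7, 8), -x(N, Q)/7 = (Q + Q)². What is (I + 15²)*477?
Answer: -747459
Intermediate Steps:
x(N, Q) = -28*Q² (x(N, Q) = -7*(Q + Q)² = -7*4*Q² = -28*Q²)
I = -1792 (I = -28*8² = -28*64 = -1792)
(I + 15²)*477 = (-1792 + 15²)*477 = (-1792 + 225)*477 = -1567*477 = -747459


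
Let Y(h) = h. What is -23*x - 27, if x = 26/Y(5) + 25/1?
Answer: -3608/5 ≈ -721.60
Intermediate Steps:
x = 151/5 (x = 26/5 + 25/1 = 26*(⅕) + 25*1 = 26/5 + 25 = 151/5 ≈ 30.200)
-23*x - 27 = -23*151/5 - 27 = -3473/5 - 27 = -3608/5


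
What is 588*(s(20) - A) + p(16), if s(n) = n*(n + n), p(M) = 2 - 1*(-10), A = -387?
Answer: 697968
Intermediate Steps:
p(M) = 12 (p(M) = 2 + 10 = 12)
s(n) = 2*n**2 (s(n) = n*(2*n) = 2*n**2)
588*(s(20) - A) + p(16) = 588*(2*20**2 - 1*(-387)) + 12 = 588*(2*400 + 387) + 12 = 588*(800 + 387) + 12 = 588*1187 + 12 = 697956 + 12 = 697968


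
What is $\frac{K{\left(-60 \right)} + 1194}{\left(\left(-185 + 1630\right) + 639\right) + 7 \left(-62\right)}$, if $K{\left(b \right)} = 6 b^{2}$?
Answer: $\frac{3799}{275} \approx 13.815$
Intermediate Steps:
$\frac{K{\left(-60 \right)} + 1194}{\left(\left(-185 + 1630\right) + 639\right) + 7 \left(-62\right)} = \frac{6 \left(-60\right)^{2} + 1194}{\left(\left(-185 + 1630\right) + 639\right) + 7 \left(-62\right)} = \frac{6 \cdot 3600 + 1194}{\left(1445 + 639\right) - 434} = \frac{21600 + 1194}{2084 - 434} = \frac{22794}{1650} = 22794 \cdot \frac{1}{1650} = \frac{3799}{275}$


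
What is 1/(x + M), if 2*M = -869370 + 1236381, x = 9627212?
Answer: 2/19621435 ≈ 1.0193e-7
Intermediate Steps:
M = 367011/2 (M = (-869370 + 1236381)/2 = (½)*367011 = 367011/2 ≈ 1.8351e+5)
1/(x + M) = 1/(9627212 + 367011/2) = 1/(19621435/2) = 2/19621435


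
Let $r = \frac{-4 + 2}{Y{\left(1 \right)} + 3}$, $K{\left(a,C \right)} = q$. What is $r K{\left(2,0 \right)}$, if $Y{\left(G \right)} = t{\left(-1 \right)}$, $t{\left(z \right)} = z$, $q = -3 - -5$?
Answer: $-2$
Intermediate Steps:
$q = 2$ ($q = -3 + 5 = 2$)
$K{\left(a,C \right)} = 2$
$Y{\left(G \right)} = -1$
$r = -1$ ($r = \frac{-4 + 2}{-1 + 3} = - \frac{2}{2} = \left(-2\right) \frac{1}{2} = -1$)
$r K{\left(2,0 \right)} = \left(-1\right) 2 = -2$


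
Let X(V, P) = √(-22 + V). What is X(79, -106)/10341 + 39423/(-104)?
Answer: -39423/104 + √57/10341 ≈ -379.07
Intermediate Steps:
X(79, -106)/10341 + 39423/(-104) = √(-22 + 79)/10341 + 39423/(-104) = √57*(1/10341) + 39423*(-1/104) = √57/10341 - 39423/104 = -39423/104 + √57/10341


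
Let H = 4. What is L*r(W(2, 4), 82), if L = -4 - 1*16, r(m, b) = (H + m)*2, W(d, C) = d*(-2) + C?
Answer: -160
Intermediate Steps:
W(d, C) = C - 2*d (W(d, C) = -2*d + C = C - 2*d)
r(m, b) = 8 + 2*m (r(m, b) = (4 + m)*2 = 8 + 2*m)
L = -20 (L = -4 - 16 = -20)
L*r(W(2, 4), 82) = -20*(8 + 2*(4 - 2*2)) = -20*(8 + 2*(4 - 4)) = -20*(8 + 2*0) = -20*(8 + 0) = -20*8 = -160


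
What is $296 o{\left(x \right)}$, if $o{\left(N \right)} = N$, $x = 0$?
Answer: $0$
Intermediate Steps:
$296 o{\left(x \right)} = 296 \cdot 0 = 0$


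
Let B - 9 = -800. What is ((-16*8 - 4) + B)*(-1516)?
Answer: 1399268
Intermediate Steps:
B = -791 (B = 9 - 800 = -791)
((-16*8 - 4) + B)*(-1516) = ((-16*8 - 4) - 791)*(-1516) = ((-128 - 4) - 791)*(-1516) = (-132 - 791)*(-1516) = -923*(-1516) = 1399268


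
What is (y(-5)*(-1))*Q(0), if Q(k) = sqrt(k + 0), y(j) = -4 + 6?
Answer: 0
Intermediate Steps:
y(j) = 2
Q(k) = sqrt(k)
(y(-5)*(-1))*Q(0) = (2*(-1))*sqrt(0) = -2*0 = 0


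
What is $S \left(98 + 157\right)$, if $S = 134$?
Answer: $34170$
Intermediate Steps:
$S \left(98 + 157\right) = 134 \left(98 + 157\right) = 134 \cdot 255 = 34170$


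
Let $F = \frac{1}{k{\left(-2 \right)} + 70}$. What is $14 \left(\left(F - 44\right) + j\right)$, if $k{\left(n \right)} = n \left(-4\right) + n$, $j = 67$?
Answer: $\frac{12243}{38} \approx 322.18$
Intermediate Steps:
$k{\left(n \right)} = - 3 n$ ($k{\left(n \right)} = - 4 n + n = - 3 n$)
$F = \frac{1}{76}$ ($F = \frac{1}{\left(-3\right) \left(-2\right) + 70} = \frac{1}{6 + 70} = \frac{1}{76} \approx 0.013158$)
$14 \left(\left(F - 44\right) + j\right) = 14 \left(\left(\frac{1}{76} - 44\right) + 67\right) = 14 \left(- \frac{3343}{76} + 67\right) = 14 \cdot \frac{1749}{76} = \frac{12243}{38}$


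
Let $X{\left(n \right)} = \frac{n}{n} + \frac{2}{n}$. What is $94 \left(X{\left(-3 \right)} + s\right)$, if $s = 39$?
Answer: $\frac{11092}{3} \approx 3697.3$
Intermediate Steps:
$X{\left(n \right)} = 1 + \frac{2}{n}$
$94 \left(X{\left(-3 \right)} + s\right) = 94 \left(\frac{2 - 3}{-3} + 39\right) = 94 \left(\left(- \frac{1}{3}\right) \left(-1\right) + 39\right) = 94 \left(\frac{1}{3} + 39\right) = 94 \cdot \frac{118}{3} = \frac{11092}{3}$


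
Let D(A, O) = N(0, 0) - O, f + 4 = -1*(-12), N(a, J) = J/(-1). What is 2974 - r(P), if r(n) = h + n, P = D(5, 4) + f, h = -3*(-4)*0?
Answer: 2970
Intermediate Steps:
N(a, J) = -J (N(a, J) = J*(-1) = -J)
h = 0 (h = 12*0 = 0)
f = 8 (f = -4 - 1*(-12) = -4 + 12 = 8)
D(A, O) = -O (D(A, O) = -1*0 - O = 0 - O = -O)
P = 4 (P = -1*4 + 8 = -4 + 8 = 4)
r(n) = n (r(n) = 0 + n = n)
2974 - r(P) = 2974 - 1*4 = 2974 - 4 = 2970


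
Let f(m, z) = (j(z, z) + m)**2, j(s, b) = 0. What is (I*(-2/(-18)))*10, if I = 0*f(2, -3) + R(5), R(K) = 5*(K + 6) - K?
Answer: 500/9 ≈ 55.556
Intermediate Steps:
f(m, z) = m**2 (f(m, z) = (0 + m)**2 = m**2)
R(K) = 30 + 4*K (R(K) = 5*(6 + K) - K = (30 + 5*K) - K = 30 + 4*K)
I = 50 (I = 0*2**2 + (30 + 4*5) = 0*4 + (30 + 20) = 0 + 50 = 50)
(I*(-2/(-18)))*10 = (50*(-2/(-18)))*10 = (50*(-2*(-1/18)))*10 = (50*(1/9))*10 = (50/9)*10 = 500/9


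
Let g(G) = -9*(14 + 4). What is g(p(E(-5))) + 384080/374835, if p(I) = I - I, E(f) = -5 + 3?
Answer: -12067838/74967 ≈ -160.98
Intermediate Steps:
E(f) = -2
p(I) = 0
g(G) = -162 (g(G) = -9*18 = -162)
g(p(E(-5))) + 384080/374835 = -162 + 384080/374835 = -162 + 384080*(1/374835) = -162 + 76816/74967 = -12067838/74967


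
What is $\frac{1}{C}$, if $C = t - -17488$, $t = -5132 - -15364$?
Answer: $\frac{1}{27720} \approx 3.6075 \cdot 10^{-5}$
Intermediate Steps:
$t = 10232$ ($t = -5132 + 15364 = 10232$)
$C = 27720$ ($C = 10232 - -17488 = 10232 + 17488 = 27720$)
$\frac{1}{C} = \frac{1}{27720}$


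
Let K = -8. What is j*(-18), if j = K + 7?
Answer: 18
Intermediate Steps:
j = -1 (j = -8 + 7 = -1)
j*(-18) = -1*(-18) = 18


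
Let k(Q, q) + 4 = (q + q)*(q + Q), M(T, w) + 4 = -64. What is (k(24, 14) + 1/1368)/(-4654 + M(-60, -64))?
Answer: -1450081/6459696 ≈ -0.22448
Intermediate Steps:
M(T, w) = -68 (M(T, w) = -4 - 64 = -68)
k(Q, q) = -4 + 2*q*(Q + q) (k(Q, q) = -4 + (q + q)*(q + Q) = -4 + (2*q)*(Q + q) = -4 + 2*q*(Q + q))
(k(24, 14) + 1/1368)/(-4654 + M(-60, -64)) = ((-4 + 2*14**2 + 2*24*14) + 1/1368)/(-4654 - 68) = ((-4 + 2*196 + 672) + 1/1368)/(-4722) = ((-4 + 392 + 672) + 1/1368)*(-1/4722) = (1060 + 1/1368)*(-1/4722) = (1450081/1368)*(-1/4722) = -1450081/6459696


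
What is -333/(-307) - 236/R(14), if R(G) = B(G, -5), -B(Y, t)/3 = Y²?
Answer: 67064/45129 ≈ 1.4861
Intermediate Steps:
B(Y, t) = -3*Y²
R(G) = -3*G²
-333/(-307) - 236/R(14) = -333/(-307) - 236/((-3*14²)) = -333*(-1/307) - 236/((-3*196)) = 333/307 - 236/(-588) = 333/307 - 236*(-1/588) = 333/307 + 59/147 = 67064/45129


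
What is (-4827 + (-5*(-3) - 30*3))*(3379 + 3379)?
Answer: -33127716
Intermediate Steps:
(-4827 + (-5*(-3) - 30*3))*(3379 + 3379) = (-4827 + (15 - 90))*6758 = (-4827 - 75)*6758 = -4902*6758 = -33127716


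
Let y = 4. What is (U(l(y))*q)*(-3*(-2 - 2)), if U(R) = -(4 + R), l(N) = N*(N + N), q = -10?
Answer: 4320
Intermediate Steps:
l(N) = 2*N**2 (l(N) = N*(2*N) = 2*N**2)
U(R) = -4 - R
(U(l(y))*q)*(-3*(-2 - 2)) = ((-4 - 2*4**2)*(-10))*(-3*(-2 - 2)) = ((-4 - 2*16)*(-10))*(-3*(-4)) = ((-4 - 1*32)*(-10))*12 = ((-4 - 32)*(-10))*12 = -36*(-10)*12 = 360*12 = 4320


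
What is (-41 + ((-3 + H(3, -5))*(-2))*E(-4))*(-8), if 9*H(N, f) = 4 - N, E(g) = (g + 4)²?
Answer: 328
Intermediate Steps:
E(g) = (4 + g)²
H(N, f) = 4/9 - N/9 (H(N, f) = (4 - N)/9 = 4/9 - N/9)
(-41 + ((-3 + H(3, -5))*(-2))*E(-4))*(-8) = (-41 + ((-3 + (4/9 - ⅑*3))*(-2))*(4 - 4)²)*(-8) = (-41 + ((-3 + (4/9 - ⅓))*(-2))*0²)*(-8) = (-41 + ((-3 + ⅑)*(-2))*0)*(-8) = (-41 - 26/9*(-2)*0)*(-8) = (-41 + (52/9)*0)*(-8) = (-41 + 0)*(-8) = -41*(-8) = 328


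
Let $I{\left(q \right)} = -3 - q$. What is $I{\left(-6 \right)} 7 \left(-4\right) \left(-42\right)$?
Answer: $3528$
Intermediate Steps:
$I{\left(-6 \right)} 7 \left(-4\right) \left(-42\right) = \left(-3 - -6\right) 7 \left(-4\right) \left(-42\right) = \left(-3 + 6\right) \left(-28\right) \left(-42\right) = 3 \left(-28\right) \left(-42\right) = \left(-84\right) \left(-42\right) = 3528$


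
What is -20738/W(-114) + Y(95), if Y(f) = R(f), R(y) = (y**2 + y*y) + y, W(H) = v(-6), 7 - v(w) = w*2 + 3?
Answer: 134791/8 ≈ 16849.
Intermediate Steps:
v(w) = 4 - 2*w (v(w) = 7 - (w*2 + 3) = 7 - (2*w + 3) = 7 - (3 + 2*w) = 7 + (-3 - 2*w) = 4 - 2*w)
W(H) = 16 (W(H) = 4 - 2*(-6) = 4 + 12 = 16)
R(y) = y + 2*y**2 (R(y) = (y**2 + y**2) + y = 2*y**2 + y = y + 2*y**2)
Y(f) = f*(1 + 2*f)
-20738/W(-114) + Y(95) = -20738/16 + 95*(1 + 2*95) = -20738*1/16 + 95*(1 + 190) = -10369/8 + 95*191 = -10369/8 + 18145 = 134791/8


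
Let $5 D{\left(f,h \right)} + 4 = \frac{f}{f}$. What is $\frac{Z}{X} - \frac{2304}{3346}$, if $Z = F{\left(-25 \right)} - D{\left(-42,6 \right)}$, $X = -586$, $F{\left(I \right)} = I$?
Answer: $- \frac{1585627}{2450945} \approx -0.64694$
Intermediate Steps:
$D{\left(f,h \right)} = - \frac{3}{5}$ ($D{\left(f,h \right)} = - \frac{4}{5} + \frac{f \frac{1}{f}}{5} = - \frac{4}{5} + \frac{1}{5} \cdot 1 = - \frac{4}{5} + \frac{1}{5} = - \frac{3}{5}$)
$Z = - \frac{122}{5}$ ($Z = -25 - - \frac{3}{5} = -25 + \frac{3}{5} = - \frac{122}{5} \approx -24.4$)
$\frac{Z}{X} - \frac{2304}{3346} = - \frac{122}{5 \left(-586\right)} - \frac{2304}{3346} = \left(- \frac{122}{5}\right) \left(- \frac{1}{586}\right) - \frac{1152}{1673} = \frac{61}{1465} - \frac{1152}{1673} = - \frac{1585627}{2450945}$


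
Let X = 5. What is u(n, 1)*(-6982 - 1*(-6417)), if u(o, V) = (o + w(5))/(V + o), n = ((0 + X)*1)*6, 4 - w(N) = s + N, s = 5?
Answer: -13560/31 ≈ -437.42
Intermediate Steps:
w(N) = -1 - N (w(N) = 4 - (5 + N) = 4 + (-5 - N) = -1 - N)
n = 30 (n = ((0 + 5)*1)*6 = (5*1)*6 = 5*6 = 30)
u(o, V) = (-6 + o)/(V + o) (u(o, V) = (o + (-1 - 1*5))/(V + o) = (o + (-1 - 5))/(V + o) = (o - 6)/(V + o) = (-6 + o)/(V + o))
u(n, 1)*(-6982 - 1*(-6417)) = ((-6 + 30)/(1 + 30))*(-6982 - 1*(-6417)) = (24/31)*(-6982 + 6417) = ((1/31)*24)*(-565) = (24/31)*(-565) = -13560/31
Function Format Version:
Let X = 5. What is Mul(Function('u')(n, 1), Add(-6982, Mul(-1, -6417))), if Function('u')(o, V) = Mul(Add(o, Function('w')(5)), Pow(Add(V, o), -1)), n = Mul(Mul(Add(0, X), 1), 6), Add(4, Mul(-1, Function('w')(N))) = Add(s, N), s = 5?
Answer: Rational(-13560, 31) ≈ -437.42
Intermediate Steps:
Function('w')(N) = Add(-1, Mul(-1, N)) (Function('w')(N) = Add(4, Mul(-1, Add(5, N))) = Add(4, Add(-5, Mul(-1, N))) = Add(-1, Mul(-1, N)))
n = 30 (n = Mul(Mul(Add(0, 5), 1), 6) = Mul(Mul(5, 1), 6) = Mul(5, 6) = 30)
Function('u')(o, V) = Mul(Pow(Add(V, o), -1), Add(-6, o)) (Function('u')(o, V) = Mul(Add(o, Add(-1, Mul(-1, 5))), Pow(Add(V, o), -1)) = Mul(Add(o, Add(-1, -5)), Pow(Add(V, o), -1)) = Mul(Add(o, -6), Pow(Add(V, o), -1)) = Mul(Add(-6, o), Pow(Add(V, o), -1)) = Mul(Pow(Add(V, o), -1), Add(-6, o)))
Mul(Function('u')(n, 1), Add(-6982, Mul(-1, -6417))) = Mul(Mul(Pow(Add(1, 30), -1), Add(-6, 30)), Add(-6982, Mul(-1, -6417))) = Mul(Mul(Pow(31, -1), 24), Add(-6982, 6417)) = Mul(Mul(Rational(1, 31), 24), -565) = Mul(Rational(24, 31), -565) = Rational(-13560, 31)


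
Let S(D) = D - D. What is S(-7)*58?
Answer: 0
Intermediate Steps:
S(D) = 0
S(-7)*58 = 0*58 = 0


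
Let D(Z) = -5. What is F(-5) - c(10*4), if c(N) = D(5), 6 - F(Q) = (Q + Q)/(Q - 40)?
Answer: 97/9 ≈ 10.778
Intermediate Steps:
F(Q) = 6 - 2*Q/(-40 + Q) (F(Q) = 6 - (Q + Q)/(Q - 40) = 6 - 2*Q/(-40 + Q))
c(N) = -5
F(-5) - c(10*4) = 4*(-60 - 5)/(-40 - 5) - 1*(-5) = 4*(-65)/(-45) + 5 = 4*(-1/45)*(-65) + 5 = 52/9 + 5 = 97/9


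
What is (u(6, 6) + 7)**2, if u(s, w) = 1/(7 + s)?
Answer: 8464/169 ≈ 50.083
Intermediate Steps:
(u(6, 6) + 7)**2 = (1/(7 + 6) + 7)**2 = (1/13 + 7)**2 = (92/13)**2 = 8464/169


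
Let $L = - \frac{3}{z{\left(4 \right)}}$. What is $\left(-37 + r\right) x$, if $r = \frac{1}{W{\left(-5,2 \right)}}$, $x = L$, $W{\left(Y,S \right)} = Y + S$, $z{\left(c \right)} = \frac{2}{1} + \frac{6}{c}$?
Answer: $32$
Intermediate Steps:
$z{\left(c \right)} = 2 + \frac{6}{c}$ ($z{\left(c \right)} = 2 \cdot 1 + \frac{6}{c} = 2 + \frac{6}{c}$)
$W{\left(Y,S \right)} = S + Y$
$L = - \frac{6}{7}$ ($L = - \frac{3}{2 + \frac{6}{4}} = - \frac{3}{2 + 6 \cdot \frac{1}{4}} = - \frac{3}{2 + \frac{3}{2}} = - \frac{3}{\frac{7}{2}} = \left(-3\right) \frac{2}{7} = - \frac{6}{7} \approx -0.85714$)
$x = - \frac{6}{7} \approx -0.85714$
$r = - \frac{1}{3}$ ($r = \frac{1}{2 - 5} = \frac{1}{-3} = - \frac{1}{3} \approx -0.33333$)
$\left(-37 + r\right) x = \left(-37 - \frac{1}{3}\right) \left(- \frac{6}{7}\right) = \left(- \frac{112}{3}\right) \left(- \frac{6}{7}\right) = 32$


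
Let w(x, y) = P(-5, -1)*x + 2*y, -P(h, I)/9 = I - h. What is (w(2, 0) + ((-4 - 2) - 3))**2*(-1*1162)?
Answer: -7623882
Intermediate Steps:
P(h, I) = -9*I + 9*h (P(h, I) = -9*(I - h) = -9*I + 9*h)
w(x, y) = -36*x + 2*y (w(x, y) = (-9*(-1) + 9*(-5))*x + 2*y = (9 - 45)*x + 2*y = -36*x + 2*y)
(w(2, 0) + ((-4 - 2) - 3))**2*(-1*1162) = ((-36*2 + 2*0) + ((-4 - 2) - 3))**2*(-1*1162) = ((-72 + 0) + (-6 - 3))**2*(-1162) = (-72 - 9)**2*(-1162) = (-81)**2*(-1162) = 6561*(-1162) = -7623882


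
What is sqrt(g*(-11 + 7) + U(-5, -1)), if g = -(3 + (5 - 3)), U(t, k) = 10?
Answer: sqrt(30) ≈ 5.4772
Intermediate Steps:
g = -5 (g = -(3 + 2) = -1*5 = -5)
sqrt(g*(-11 + 7) + U(-5, -1)) = sqrt(-5*(-11 + 7) + 10) = sqrt(-5*(-4) + 10) = sqrt(20 + 10) = sqrt(30)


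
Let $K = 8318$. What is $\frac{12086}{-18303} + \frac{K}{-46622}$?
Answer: $- \frac{357858923}{426661233} \approx -0.83874$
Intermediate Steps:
$\frac{12086}{-18303} + \frac{K}{-46622} = \frac{12086}{-18303} + \frac{8318}{-46622} = 12086 \left(- \frac{1}{18303}\right) + 8318 \left(- \frac{1}{46622}\right) = - \frac{12086}{18303} - \frac{4159}{23311} = - \frac{357858923}{426661233}$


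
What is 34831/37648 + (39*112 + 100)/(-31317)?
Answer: 70968551/90694032 ≈ 0.78251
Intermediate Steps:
34831/37648 + (39*112 + 100)/(-31317) = 34831*(1/37648) + (4368 + 100)*(-1/31317) = 34831/37648 + 4468*(-1/31317) = 34831/37648 - 4468/31317 = 70968551/90694032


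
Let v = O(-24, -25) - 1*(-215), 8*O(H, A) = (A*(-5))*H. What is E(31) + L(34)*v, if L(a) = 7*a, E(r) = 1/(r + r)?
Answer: -2360959/62 ≈ -38080.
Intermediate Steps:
O(H, A) = -5*A*H/8 (O(H, A) = ((A*(-5))*H)/8 = ((-5*A)*H)/8 = (-5*A*H)/8 = -5*A*H/8)
v = -160 (v = -5/8*(-25)*(-24) - 1*(-215) = -375 + 215 = -160)
E(r) = 1/(2*r)
E(31) + L(34)*v = (½)/31 + (7*34)*(-160) = (½)*(1/31) + 238*(-160) = 1/62 - 38080 = -2360959/62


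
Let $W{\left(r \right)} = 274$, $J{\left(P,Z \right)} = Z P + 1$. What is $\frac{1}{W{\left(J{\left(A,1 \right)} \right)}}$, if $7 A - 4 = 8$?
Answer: $\frac{1}{274} \approx 0.0036496$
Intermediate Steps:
$A = \frac{12}{7}$ ($A = \frac{4}{7} + \frac{1}{7} \cdot 8 = \frac{4}{7} + \frac{8}{7} = \frac{12}{7} \approx 1.7143$)
$J{\left(P,Z \right)} = 1 + P Z$ ($J{\left(P,Z \right)} = P Z + 1 = 1 + P Z$)
$\frac{1}{W{\left(J{\left(A,1 \right)} \right)}} = \frac{1}{274}$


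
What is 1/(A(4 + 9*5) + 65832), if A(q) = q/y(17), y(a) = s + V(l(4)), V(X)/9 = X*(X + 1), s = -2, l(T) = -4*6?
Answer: 4966/326921761 ≈ 1.5190e-5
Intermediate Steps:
l(T) = -24
V(X) = 9*X*(1 + X) (V(X) = 9*(X*(X + 1)) = 9*(X*(1 + X)) = 9*X*(1 + X))
y(a) = 4966 (y(a) = -2 + 9*(-24)*(1 - 24) = -2 + 9*(-24)*(-23) = -2 + 4968 = 4966)
A(q) = q/4966
1/(A(4 + 9*5) + 65832) = 1/((4 + 9*5)/4966 + 65832) = 1/((4 + 45)/4966 + 65832) = 1/((1/4966)*49 + 65832) = 1/(49/4966 + 65832) = 1/(326921761/4966) = 4966/326921761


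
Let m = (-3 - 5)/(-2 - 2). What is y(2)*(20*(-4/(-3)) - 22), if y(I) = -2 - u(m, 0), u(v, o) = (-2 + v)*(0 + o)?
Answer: -28/3 ≈ -9.3333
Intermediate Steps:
m = 2 (m = -8/(-4) = -8*(-¼) = 2)
u(v, o) = o*(-2 + v) (u(v, o) = (-2 + v)*o = o*(-2 + v))
y(I) = -2 (y(I) = -2 - 0*(-2 + 2) = -2 - 0*0 = -2 - 1*0 = -2 + 0 = -2)
y(2)*(20*(-4/(-3)) - 22) = -2*(20*(-4/(-3)) - 22) = -2*(20*(-4*(-⅓)) - 22) = -2*(20*(4/3) - 22) = -2*(80/3 - 22) = -2*14/3 = -28/3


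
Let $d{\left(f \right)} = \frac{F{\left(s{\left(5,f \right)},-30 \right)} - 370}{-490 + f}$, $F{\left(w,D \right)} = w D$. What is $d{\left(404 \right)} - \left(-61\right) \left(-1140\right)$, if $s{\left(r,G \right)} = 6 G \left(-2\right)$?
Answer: $- \frac{3062755}{43} \approx -71227.0$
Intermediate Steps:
$s{\left(r,G \right)} = - 12 G$
$F{\left(w,D \right)} = D w$
$d{\left(f \right)} = \frac{-370 + 360 f}{-490 + f}$ ($d{\left(f \right)} = \frac{- 30 \left(- 12 f\right) - 370}{-490 + f} = \frac{360 f - 370}{-490 + f} = \frac{-370 + 360 f}{-490 + f}$)
$d{\left(404 \right)} - \left(-61\right) \left(-1140\right) = \frac{10 \left(-37 + 36 \cdot 404\right)}{-490 + 404} - \left(-61\right) \left(-1140\right) = \frac{10 \left(-37 + 14544\right)}{-86} - 69540 = 10 \left(- \frac{1}{86}\right) 14507 - 69540 = - \frac{72535}{43} - 69540 = - \frac{3062755}{43}$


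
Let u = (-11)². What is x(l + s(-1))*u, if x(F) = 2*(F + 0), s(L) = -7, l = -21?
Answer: -6776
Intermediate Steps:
x(F) = 2*F
u = 121
x(l + s(-1))*u = (2*(-21 - 7))*121 = (2*(-28))*121 = -56*121 = -6776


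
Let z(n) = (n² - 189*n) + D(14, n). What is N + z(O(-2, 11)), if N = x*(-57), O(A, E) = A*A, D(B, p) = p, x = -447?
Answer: 24743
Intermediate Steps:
O(A, E) = A²
z(n) = n² - 188*n (z(n) = (n² - 189*n) + n = n² - 188*n)
N = 25479 (N = -447*(-57) = 25479)
N + z(O(-2, 11)) = 25479 + (-2)²*(-188 + (-2)²) = 25479 + 4*(-188 + 4) = 25479 + 4*(-184) = 25479 - 736 = 24743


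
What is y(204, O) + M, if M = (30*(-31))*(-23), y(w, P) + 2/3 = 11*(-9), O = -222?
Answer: 63871/3 ≈ 21290.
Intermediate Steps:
y(w, P) = -299/3 (y(w, P) = -2/3 + 11*(-9) = -2/3 - 99 = -299/3)
M = 21390 (M = -930*(-23) = 21390)
y(204, O) + M = -299/3 + 21390 = 63871/3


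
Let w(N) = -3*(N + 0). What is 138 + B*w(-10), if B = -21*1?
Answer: -492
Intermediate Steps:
w(N) = -3*N
B = -21
138 + B*w(-10) = 138 - (-63)*(-10) = 138 - 21*30 = 138 - 630 = -492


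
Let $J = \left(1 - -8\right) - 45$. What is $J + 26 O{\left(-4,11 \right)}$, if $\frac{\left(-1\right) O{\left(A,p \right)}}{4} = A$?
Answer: $380$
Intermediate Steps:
$O{\left(A,p \right)} = - 4 A$
$J = -36$ ($J = \left(1 + 8\right) - 45 = 9 - 45 = -36$)
$J + 26 O{\left(-4,11 \right)} = -36 + 26 \left(\left(-4\right) \left(-4\right)\right) = -36 + 26 \cdot 16 = -36 + 416 = 380$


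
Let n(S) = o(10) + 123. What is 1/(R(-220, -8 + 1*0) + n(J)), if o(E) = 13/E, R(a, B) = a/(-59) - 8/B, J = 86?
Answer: 590/76127 ≈ 0.0077502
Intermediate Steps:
R(a, B) = -8/B - a/59 (R(a, B) = a*(-1/59) - 8/B = -a/59 - 8/B = -8/B - a/59)
n(S) = 1243/10 (n(S) = 13/10 + 123 = 1243/10)
1/(R(-220, -8 + 1*0) + n(J)) = 1/((-8/(-8 + 1*0) - 1/59*(-220)) + 1243/10) = 1/((-8/(-8 + 0) + 220/59) + 1243/10) = 1/((-8/(-8) + 220/59) + 1243/10) = 1/((-8*(-⅛) + 220/59) + 1243/10) = 1/((1 + 220/59) + 1243/10) = 1/(279/59 + 1243/10) = 1/(76127/590) = 590/76127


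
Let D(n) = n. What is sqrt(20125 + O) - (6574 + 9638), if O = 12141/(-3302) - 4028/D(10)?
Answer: -16212 + sqrt(5374877008670)/16510 ≈ -16072.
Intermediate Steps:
O = -6710933/16510 (O = 12141/(-3302) - 4028/10 = 12141*(-1/3302) - 4028*1/10 = -12141/3302 - 2014/5 = -6710933/16510 ≈ -406.48)
sqrt(20125 + O) - (6574 + 9638) = sqrt(20125 - 6710933/16510) - (6574 + 9638) = sqrt(325552817/16510) - 1*16212 = sqrt(5374877008670)/16510 - 16212 = -16212 + sqrt(5374877008670)/16510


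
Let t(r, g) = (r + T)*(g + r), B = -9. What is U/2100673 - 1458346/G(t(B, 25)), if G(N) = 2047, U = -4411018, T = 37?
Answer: -3072537420704/4300077631 ≈ -714.53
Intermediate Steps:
t(r, g) = (37 + r)*(g + r) (t(r, g) = (r + 37)*(g + r) = (37 + r)*(g + r))
U/2100673 - 1458346/G(t(B, 25)) = -4411018/2100673 - 1458346/2047 = -3072537420704/4300077631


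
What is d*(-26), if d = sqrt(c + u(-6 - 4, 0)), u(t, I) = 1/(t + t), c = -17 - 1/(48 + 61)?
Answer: -13*I*sqrt(20268005)/545 ≈ -107.39*I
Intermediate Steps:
c = -1854/109 (c = -17 - 1/109 = -1854/109 ≈ -17.009)
u(t, I) = 1/(2*t)
d = I*sqrt(20268005)/1090 (d = sqrt(-1854/109 + 1/(2*(-6 - 4))) = sqrt(-1854/109 + (1/2)/(-10)) = sqrt(-1854/109 + (1/2)*(-1/10)) = sqrt(-1854/109 - 1/20) = sqrt(-37189/2180) = I*sqrt(20268005)/1090 ≈ 4.1303*I)
d*(-26) = (I*sqrt(20268005)/1090)*(-26) = -13*I*sqrt(20268005)/545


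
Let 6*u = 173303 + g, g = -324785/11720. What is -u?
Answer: -406157275/14064 ≈ -28879.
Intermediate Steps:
g = -64957/2344 (g = -324785*1/11720 = -64957/2344 ≈ -27.712)
u = 406157275/14064 (u = (173303 - 64957/2344)/6 = (⅙)*(406157275/2344) = 406157275/14064 ≈ 28879.)
-u = -1*406157275/14064 = -406157275/14064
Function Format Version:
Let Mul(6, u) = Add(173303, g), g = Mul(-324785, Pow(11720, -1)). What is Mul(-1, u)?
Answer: Rational(-406157275, 14064) ≈ -28879.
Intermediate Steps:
g = Rational(-64957, 2344) (g = Mul(-324785, Rational(1, 11720)) = Rational(-64957, 2344) ≈ -27.712)
u = Rational(406157275, 14064) (u = Mul(Rational(1, 6), Add(173303, Rational(-64957, 2344))) = Mul(Rational(1, 6), Rational(406157275, 2344)) = Rational(406157275, 14064) ≈ 28879.)
Mul(-1, u) = Mul(-1, Rational(406157275, 14064)) = Rational(-406157275, 14064)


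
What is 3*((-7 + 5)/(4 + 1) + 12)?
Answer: 174/5 ≈ 34.800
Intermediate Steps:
3*((-7 + 5)/(4 + 1) + 12) = 3*(-2/5 + 12) = 3*(58/5) = 174/5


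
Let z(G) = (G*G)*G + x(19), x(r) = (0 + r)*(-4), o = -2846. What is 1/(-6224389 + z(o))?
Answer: -1/23058016201 ≈ -4.3369e-11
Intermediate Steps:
x(r) = -4*r (x(r) = r*(-4) = -4*r)
z(G) = -76 + G³ (z(G) = (G*G)*G - 4*19 = G²*G - 76 = G³ - 76 = -76 + G³)
1/(-6224389 + z(o)) = 1/(-6224389 + (-76 + (-2846)³)) = 1/(-6224389 + (-76 - 23051791736)) = 1/(-6224389 - 23051791812) = 1/(-23058016201) = -1/23058016201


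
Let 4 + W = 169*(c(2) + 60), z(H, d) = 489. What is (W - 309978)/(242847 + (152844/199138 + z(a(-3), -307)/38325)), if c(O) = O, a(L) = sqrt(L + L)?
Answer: -190483641744200/154450456683811 ≈ -1.2333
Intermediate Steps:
a(L) = sqrt(2)*sqrt(L) (a(L) = sqrt(2*L) = sqrt(2)*sqrt(L))
W = 10474 (W = -4 + 169*(2 + 60) = -4 + 169*62 = -4 + 10478 = 10474)
(W - 309978)/(242847 + (152844/199138 + z(a(-3), -307)/38325)) = (10474 - 309978)/(242847 + (152844/199138 + 489/38325)) = -299504/(242847 + (152844*(1/199138) + 489*(1/38325))) = -299504/(242847 + (76422/99569 + 163/12775)) = -299504/(242847 + 992520797/1271993975) = -299504/308900913367622/1271993975 = -299504*1271993975/308900913367622 = -190483641744200/154450456683811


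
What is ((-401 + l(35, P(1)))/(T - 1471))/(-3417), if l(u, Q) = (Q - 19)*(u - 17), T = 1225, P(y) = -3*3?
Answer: -905/840582 ≈ -0.0010766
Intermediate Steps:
P(y) = -9
l(u, Q) = (-19 + Q)*(-17 + u)
((-401 + l(35, P(1)))/(T - 1471))/(-3417) = ((-401 + (323 - 19*35 - 17*(-9) - 9*35))/(1225 - 1471))/(-3417) = ((-401 + (323 - 665 + 153 - 315))/(-246))*(-1/3417) = ((-401 - 504)*(-1/246))*(-1/3417) = -905*(-1/246)*(-1/3417) = (905/246)*(-1/3417) = -905/840582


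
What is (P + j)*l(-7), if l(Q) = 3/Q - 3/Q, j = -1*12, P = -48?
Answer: 0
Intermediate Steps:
j = -12
l(Q) = 0
(P + j)*l(-7) = (-48 - 12)*0 = -60*0 = 0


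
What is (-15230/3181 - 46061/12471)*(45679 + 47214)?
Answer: -31254162992303/39670251 ≈ -7.8785e+5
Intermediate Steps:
(-15230/3181 - 46061/12471)*(45679 + 47214) = (-15230*1/3181 - 46061*1/12471)*92893 = (-15230/3181 - 46061/12471)*92893 = -336453371/39670251*92893 = -31254162992303/39670251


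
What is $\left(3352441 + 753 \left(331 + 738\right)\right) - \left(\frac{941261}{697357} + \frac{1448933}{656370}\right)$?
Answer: $\frac{111937653174722657}{26924953770} \approx 4.1574 \cdot 10^{6}$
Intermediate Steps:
$\left(3352441 + 753 \left(331 + 738\right)\right) - \left(\frac{941261}{697357} + \frac{1448933}{656370}\right) = \left(3352441 + 753 \cdot 1069\right) - \frac{95778767803}{26924953770} = \left(3352441 + 804957\right) - \frac{95778767803}{26924953770} = 4157398 - \frac{95778767803}{26924953770} = \frac{111937653174722657}{26924953770}$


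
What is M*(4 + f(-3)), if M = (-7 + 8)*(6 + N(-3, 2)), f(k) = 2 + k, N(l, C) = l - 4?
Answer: -3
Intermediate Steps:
N(l, C) = -4 + l
M = -1 (M = (-7 + 8)*(6 + (-4 - 3)) = 1*(6 - 7) = 1*(-1) = -1)
M*(4 + f(-3)) = -(4 + (2 - 3)) = -(4 - 1) = -1*3 = -3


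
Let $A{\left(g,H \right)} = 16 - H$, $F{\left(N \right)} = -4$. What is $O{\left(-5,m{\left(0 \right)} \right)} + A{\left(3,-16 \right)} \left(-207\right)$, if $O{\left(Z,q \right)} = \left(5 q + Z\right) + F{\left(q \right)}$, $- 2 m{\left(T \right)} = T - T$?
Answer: $-6633$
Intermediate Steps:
$m{\left(T \right)} = 0$ ($m{\left(T \right)} = - \frac{T - T}{2} = \left(- \frac{1}{2}\right) 0 = 0$)
$O{\left(Z,q \right)} = -4 + Z + 5 q$ ($O{\left(Z,q \right)} = \left(5 q + Z\right) - 4 = \left(Z + 5 q\right) - 4 = -4 + Z + 5 q$)
$O{\left(-5,m{\left(0 \right)} \right)} + A{\left(3,-16 \right)} \left(-207\right) = \left(-4 - 5 + 5 \cdot 0\right) + \left(16 - -16\right) \left(-207\right) = \left(-4 - 5 + 0\right) + \left(16 + 16\right) \left(-207\right) = -9 + 32 \left(-207\right) = -9 - 6624 = -6633$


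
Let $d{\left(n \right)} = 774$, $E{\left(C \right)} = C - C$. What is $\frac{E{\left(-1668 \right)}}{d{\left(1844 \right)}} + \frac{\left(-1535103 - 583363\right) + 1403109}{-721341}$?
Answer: $\frac{715357}{721341} \approx 0.9917$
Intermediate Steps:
$E{\left(C \right)} = 0$
$\frac{E{\left(-1668 \right)}}{d{\left(1844 \right)}} + \frac{\left(-1535103 - 583363\right) + 1403109}{-721341} = \frac{0}{774} + \frac{\left(-1535103 - 583363\right) + 1403109}{-721341} = 0 \cdot \frac{1}{774} + \left(-2118466 + 1403109\right) \left(- \frac{1}{721341}\right) = 0 - - \frac{715357}{721341} = 0 + \frac{715357}{721341} = \frac{715357}{721341}$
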